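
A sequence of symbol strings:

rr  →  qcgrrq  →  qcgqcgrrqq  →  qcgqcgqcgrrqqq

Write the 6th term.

qcgqcgqcgqcgqcgrrqqqqq

s(k+1) = qcg·s(k)·q, so each term gains qcg as a prefix and q as a suffix.
From qcgqcgqcgrrqqq, 2 further steps: qcgqcgqcgrrqqq → qcgqcgqcgqcgrrqqqq → (answer).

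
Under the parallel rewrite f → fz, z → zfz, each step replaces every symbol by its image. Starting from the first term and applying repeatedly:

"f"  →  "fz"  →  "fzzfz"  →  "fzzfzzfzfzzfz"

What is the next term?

Rewriting the 13 symbols of fzzfzzfzfzzfz one by one yields fz zfz zfz fz zfz zfz fz zfz fz zfz zfz fz zfz; concatenated:

fzzfzzfzfzzfzzfzfzzfzfzzfzzfzfzzfz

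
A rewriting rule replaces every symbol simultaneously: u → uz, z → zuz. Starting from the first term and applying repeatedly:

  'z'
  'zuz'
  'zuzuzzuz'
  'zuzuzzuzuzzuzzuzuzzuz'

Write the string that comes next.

Rewriting the 21 symbols of zuzuzzuzuzzuzzuzuzzuz one by one yields zuz uz zuz uz zuz zuz uz zuz uz zuz zuz uz zuz zuz uz zuz uz zuz zuz uz zuz; concatenated:

zuzuzzuzuzzuzzuzuzzuzuzzuzzuzuzzuzzuzuzzuzuzzuzzuzuzzuz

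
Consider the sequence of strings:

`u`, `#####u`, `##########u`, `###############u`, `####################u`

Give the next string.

The strings grow by a fixed prefix ##### each time.
One more step from ####################u gives the answer.

#########################u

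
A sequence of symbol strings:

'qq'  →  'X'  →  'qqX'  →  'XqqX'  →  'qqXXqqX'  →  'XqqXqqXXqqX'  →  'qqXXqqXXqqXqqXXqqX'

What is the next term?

This is a Fibonacci-style word recurrence s(k) = s(k−2)·s(k−1): e.g. qq·X = qqX.
Continuing: XqqXqqXXqqX · qqXXqqXXqqXqqXXqqX gives term 8.

XqqXqqXXqqXqqXXqqXXqqXqqXXqqX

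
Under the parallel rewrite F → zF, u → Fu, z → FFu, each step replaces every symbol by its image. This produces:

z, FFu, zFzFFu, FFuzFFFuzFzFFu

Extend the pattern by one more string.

zFzFFuFFuzFzFzFFuFFuzFFFuzFzFFu

Applying the rule to each of the 14 symbols of FFuzFFFuzFzFFu gives the pieces zF zF Fu FFu zF zF zF Fu FFu zF FFu zF zF Fu, which concatenate to the answer.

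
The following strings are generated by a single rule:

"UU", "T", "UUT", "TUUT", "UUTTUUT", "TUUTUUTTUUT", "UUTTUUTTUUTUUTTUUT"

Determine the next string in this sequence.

Each term (from the third on) is the two preceding terms concatenated in order: term 3 = UU·T = UUT.
Continuing: TUUTUUTTUUT · UUTTUUTTUUTUUTTUUT gives term 8.

TUUTUUTTUUTUUTTUUTTUUTUUTTUUT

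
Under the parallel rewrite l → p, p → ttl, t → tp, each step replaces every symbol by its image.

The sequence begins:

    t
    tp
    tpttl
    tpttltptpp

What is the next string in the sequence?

Expanding tpttltptpp: t→tp, p→ttl, t→tp, t→tp, l→p, t→tp, p→ttl, t→tp, p→ttl, p→ttl. Concatenated: tp ttl tp tp p tp ttl tp ttl ttl.

tpttltptpptpttltpttlttl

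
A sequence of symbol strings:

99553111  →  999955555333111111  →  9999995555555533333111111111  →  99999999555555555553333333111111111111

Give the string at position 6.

The n-th term is 2n 9's then 3n-1 5's then 2n-1 3's then 3n 1's (n = 1, 2, …).
Setting n = 6 gives 12, 17, 11, 18 characters in each block.

9999999999995555555555555555533333333333111111111111111111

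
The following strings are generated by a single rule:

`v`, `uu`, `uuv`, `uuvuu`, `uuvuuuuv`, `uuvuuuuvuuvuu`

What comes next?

From term 3 onward, concatenate the last term with the second-to-last: uu·v = uuv, uuv·uu = uuvuu, …
Continuing: uuvuuuuvuuvuu · uuvuuuuv gives term 7.

uuvuuuuvuuvuuuuvuuuuv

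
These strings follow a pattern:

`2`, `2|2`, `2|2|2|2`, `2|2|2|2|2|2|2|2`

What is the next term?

s(k+1) = s(k)·|·s(k) — each term doubles the last with '|' between the halves.
One more doubling of 2|2|2|2|2|2|2|2 gives the answer.

2|2|2|2|2|2|2|2|2|2|2|2|2|2|2|2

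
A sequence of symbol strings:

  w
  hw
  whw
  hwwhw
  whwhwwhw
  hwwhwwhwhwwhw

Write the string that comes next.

whwhwwhwhwwhwwhwhwwhw

This is a Fibonacci-style word recurrence s(k) = s(k−2)·s(k−1): e.g. w·hw = whw.
So term 7 is whwhwwhw·hwwhwwhwhwwhw.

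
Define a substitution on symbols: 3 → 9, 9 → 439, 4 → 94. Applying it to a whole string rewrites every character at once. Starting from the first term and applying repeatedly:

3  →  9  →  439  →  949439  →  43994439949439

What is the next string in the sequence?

φ(43994439949439) expands symbol-by-symbol to 94 9 439 439 94 94 9 439 439 94 439 94 9 439; joining the 14 pieces gives the next term.

9494394399494943943994439949439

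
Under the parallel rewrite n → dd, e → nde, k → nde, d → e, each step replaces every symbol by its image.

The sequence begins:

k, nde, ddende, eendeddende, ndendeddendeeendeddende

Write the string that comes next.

φ(ndendeddendeeendeddende) expands symbol-by-symbol to dd e nde dd e nde e e nde dd e nde nde nde dd e nde e e nde dd e nde; joining the 23 pieces gives the next term.

ddendeddendeeendeddendendendeddendeeendeddende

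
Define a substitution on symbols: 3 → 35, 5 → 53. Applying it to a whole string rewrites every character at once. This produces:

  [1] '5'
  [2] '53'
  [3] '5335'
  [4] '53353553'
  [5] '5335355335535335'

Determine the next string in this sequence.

53353553355353353553533553353553

Applying the rule to each of the 16 symbols of 5335355335535335 gives the pieces 53 35 35 53 35 53 53 35 35 53 53 35 53 35 35 53, which concatenate to the answer.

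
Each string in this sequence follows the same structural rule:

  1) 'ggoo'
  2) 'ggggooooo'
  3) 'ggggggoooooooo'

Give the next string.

Term n consists of 2n g's, followed by 3n-1 o's (n = 1, 2, …).
At n = 4 the blocks have lengths 8, 11.

ggggggggooooooooooo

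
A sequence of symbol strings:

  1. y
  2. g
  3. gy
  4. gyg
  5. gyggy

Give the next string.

This is a Fibonacci-style word recurrence s(k) = s(k−1)·s(k−2): e.g. g·y = gy.
Continuing: gyggy · gyg gives term 6.

gyggygyg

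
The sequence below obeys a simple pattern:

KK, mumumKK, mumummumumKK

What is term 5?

mumummumummumummumumKK

The strings grow by a fixed prefix mumum each time.
From mumummumumKK, 2 further steps: mumummumumKK → mumummumummumumKK → (answer).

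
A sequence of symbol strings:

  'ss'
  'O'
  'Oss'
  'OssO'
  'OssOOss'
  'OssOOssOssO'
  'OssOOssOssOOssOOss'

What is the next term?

From term 3 onward, concatenate the last term with the second-to-last: O·ss = Oss, Oss·O = OssO, …
So term 8 is OssOOssOssOOssOOss·OssOOssOssO.

OssOOssOssOOssOOssOssOOssOssO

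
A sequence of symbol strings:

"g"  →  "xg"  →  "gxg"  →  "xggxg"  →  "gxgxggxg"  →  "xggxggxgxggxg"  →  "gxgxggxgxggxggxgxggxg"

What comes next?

This is a Fibonacci-style word recurrence s(k) = s(k−2)·s(k−1): e.g. g·xg = gxg.
So term 8 is xggxggxgxggxg·gxgxggxgxggxggxgxggxg.

xggxggxgxggxggxgxggxgxggxggxgxggxg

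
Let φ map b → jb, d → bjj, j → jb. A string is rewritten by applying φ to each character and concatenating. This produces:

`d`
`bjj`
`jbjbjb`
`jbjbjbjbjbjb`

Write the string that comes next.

Apply φ to jbjbjbjbjbjb symbol by symbol: j→jb, b→jb, j→jb, b→jb, j→jb, b→jb, j→jb, b→jb, j→jb, b→jb, j→jb, b→jb; joined: jb jb jb jb jb jb jb jb jb jb jb jb.

jbjbjbjbjbjbjbjbjbjbjbjb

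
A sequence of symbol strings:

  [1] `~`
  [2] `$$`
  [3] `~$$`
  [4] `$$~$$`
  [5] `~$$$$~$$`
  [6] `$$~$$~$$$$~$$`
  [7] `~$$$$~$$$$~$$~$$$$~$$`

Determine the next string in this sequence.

$$~$$~$$$$~$$~$$$$~$$$$~$$~$$$$~$$

From term 3 onward, concatenate the second-to-last term with the last: ~·$$ = ~$$, $$·~$$ = $$~$$, …
So term 8 is $$~$$~$$$$~$$·~$$$$~$$$$~$$~$$$$~$$.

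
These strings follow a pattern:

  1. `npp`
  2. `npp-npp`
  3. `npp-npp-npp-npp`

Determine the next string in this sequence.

s(k+1) = s(k)·-·s(k) — each term doubles the last with '-' between the halves.
Doubling npp-npp-npp-npp with '-' between the halves:

npp-npp-npp-npp-npp-npp-npp-npp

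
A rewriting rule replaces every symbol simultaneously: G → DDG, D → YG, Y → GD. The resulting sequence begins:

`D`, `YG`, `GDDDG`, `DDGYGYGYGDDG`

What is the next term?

Apply φ to DDGYGYGYGDDG symbol by symbol: D→YG, D→YG, G→DDG, Y→GD, G→DDG, Y→GD, G→DDG, Y→GD, G→DDG, D→YG, D→YG, G→DDG; joined: YG YG DDG GD DDG GD DDG GD DDG YG YG DDG.

YGYGDDGGDDDGGDDDGGDDDGYGYGDDG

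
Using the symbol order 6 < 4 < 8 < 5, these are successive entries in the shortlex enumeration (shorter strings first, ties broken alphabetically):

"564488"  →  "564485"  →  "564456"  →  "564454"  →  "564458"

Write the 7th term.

564866

Continuing the enumeration 2 steps past 564458: 564458 → 564455 → (answer).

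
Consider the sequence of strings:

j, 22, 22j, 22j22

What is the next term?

22j2222j

Each term (from the third on) is the previous term followed by the one before it: term 3 = 22·j = 22j.
So term 5 is 22j22·22j.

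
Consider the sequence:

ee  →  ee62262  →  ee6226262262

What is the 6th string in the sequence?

Every step adds 62262 to the end: s(k+1) = s(k)·62262.
From ee6226262262, 3 further steps: ee6226262262 → ee622626226262262 → ee62262622626226262262 → (answer).

ee6226262262622626226262262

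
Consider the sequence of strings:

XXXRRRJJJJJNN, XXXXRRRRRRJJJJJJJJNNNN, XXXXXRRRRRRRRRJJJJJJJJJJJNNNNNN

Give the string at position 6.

XXXXXXXXRRRRRRRRRRRRRRRRRRJJJJJJJJJJJJJJJJJJJJNNNNNNNNNNNN

Reading off run lengths: X runs 3, 4, 5; R runs 3, 6, 9; J runs 5, 8, 11; N runs 2, 4, 6 — each is linear in n (n = 1, 2, …).
For term 6, n = 6, so the run lengths are 8, 18, 20, 12.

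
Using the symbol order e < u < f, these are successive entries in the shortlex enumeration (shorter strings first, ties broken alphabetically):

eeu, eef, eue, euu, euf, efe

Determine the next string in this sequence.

The successor of efe increments the rightmost position that isn't already f and resets every position after it to e.

efu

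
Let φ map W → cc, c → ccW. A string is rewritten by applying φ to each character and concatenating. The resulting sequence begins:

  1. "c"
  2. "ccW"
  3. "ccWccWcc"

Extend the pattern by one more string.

ccWccWccccWccWccccWccW

Rewriting each symbol of ccWccWcc: c→ccW, c→ccW, W→cc, c→ccW, c→ccW, W→cc, c→ccW, c→ccW, which concatenates to ccW ccW cc ccW ccW cc ccW ccW.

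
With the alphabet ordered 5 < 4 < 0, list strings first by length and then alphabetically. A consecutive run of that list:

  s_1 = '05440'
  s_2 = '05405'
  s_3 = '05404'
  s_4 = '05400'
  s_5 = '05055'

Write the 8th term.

05045

Stepping forward 3 times from 05055: 05055 → 05054 → 05050, then the target.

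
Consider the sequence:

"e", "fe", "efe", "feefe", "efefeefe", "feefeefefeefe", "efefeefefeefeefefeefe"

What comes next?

This is a Fibonacci-style word recurrence s(k) = s(k−2)·s(k−1): e.g. e·fe = efe.
The next term joins feefeefefeefe and efefeefefeefeefefeefe.

feefeefefeefeefefeefefeefeefefeefe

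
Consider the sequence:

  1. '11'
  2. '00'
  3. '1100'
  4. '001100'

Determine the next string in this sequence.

1100001100

Each term (from the third on) is the two preceding terms concatenated in order: term 3 = 11·00 = 1100.
So term 5 is 1100·001100.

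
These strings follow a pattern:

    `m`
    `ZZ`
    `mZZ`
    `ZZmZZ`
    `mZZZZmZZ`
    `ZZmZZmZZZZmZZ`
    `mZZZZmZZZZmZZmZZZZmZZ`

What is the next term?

ZZmZZmZZZZmZZmZZZZmZZZZmZZmZZZZmZZ

This is a Fibonacci-style word recurrence s(k) = s(k−2)·s(k−1): e.g. m·ZZ = mZZ.
Continuing: ZZmZZmZZZZmZZ · mZZZZmZZZZmZZmZZZZmZZ gives term 8.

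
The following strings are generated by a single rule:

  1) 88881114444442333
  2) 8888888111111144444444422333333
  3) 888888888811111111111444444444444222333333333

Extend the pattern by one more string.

88888888888881111111111111114444444444444442222333333333333

The n-th term is 3n+1 8's then 4n-1 1's then 3n+3 4's then n 2's then 3n 3's (n = 1, 2, …).
For the next term, n = 4, so the run lengths are 13, 15, 15, 4, 12.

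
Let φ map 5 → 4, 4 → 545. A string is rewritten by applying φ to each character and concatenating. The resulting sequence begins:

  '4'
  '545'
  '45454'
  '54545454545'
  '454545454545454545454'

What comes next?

5454545454545454545454545454545454545454545

Applying the rule to each of the 21 symbols of 454545454545454545454 gives the pieces 545 4 545 4 545 4 545 4 545 4 545 4 545 4 545 4 545 4 545 4 545, which concatenate to the answer.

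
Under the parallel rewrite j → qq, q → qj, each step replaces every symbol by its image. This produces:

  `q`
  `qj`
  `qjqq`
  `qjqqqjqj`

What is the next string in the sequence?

qjqqqjqjqjqqqjqq

Apply φ to qjqqqjqj symbol by symbol: q→qj, j→qq, q→qj, q→qj, q→qj, j→qq, q→qj, j→qq; joined: qj qq qj qj qj qq qj qq.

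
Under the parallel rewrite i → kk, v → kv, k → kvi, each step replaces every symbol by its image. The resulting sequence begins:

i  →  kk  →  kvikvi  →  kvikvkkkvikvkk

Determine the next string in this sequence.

kvikvkkkvikvkvikvikvikvkkkvikvkvikvi

Replace each of the 14 characters of kvikvkkkvikvkk in place — kvi kv kk kvi kv kvi kvi kvi kv kk kvi kv kvi kvi — and concatenate.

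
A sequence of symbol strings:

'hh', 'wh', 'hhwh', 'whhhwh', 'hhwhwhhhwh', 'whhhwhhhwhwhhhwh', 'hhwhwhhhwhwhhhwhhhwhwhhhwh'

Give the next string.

Each term (from the third on) is the two preceding terms concatenated in order: term 3 = hh·wh = hhwh.
Continuing: whhhwhhhwhwhhhwh · hhwhwhhhwhwhhhwhhhwhwhhhwh gives term 8.

whhhwhhhwhwhhhwhhhwhwhhhwhwhhhwhhhwhwhhhwh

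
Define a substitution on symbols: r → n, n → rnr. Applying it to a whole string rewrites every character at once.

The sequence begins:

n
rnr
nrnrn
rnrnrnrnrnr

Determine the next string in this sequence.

nrnrnrnrnrnrnrnrnrnrn

Apply φ to rnrnrnrnrnr symbol by symbol: r→n, n→rnr, r→n, n→rnr, r→n, n→rnr, r→n, n→rnr, r→n, n→rnr, r→n; joined: n rnr n rnr n rnr n rnr n rnr n.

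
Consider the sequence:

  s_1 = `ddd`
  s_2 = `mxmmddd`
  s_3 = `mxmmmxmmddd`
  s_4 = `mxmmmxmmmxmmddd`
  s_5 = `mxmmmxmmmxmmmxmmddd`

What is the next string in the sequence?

Each term is the previous one with mxmm prepended.
So the next term is mxmm·mxmmmxmmmxmmmxmmddd.

mxmmmxmmmxmmmxmmmxmmddd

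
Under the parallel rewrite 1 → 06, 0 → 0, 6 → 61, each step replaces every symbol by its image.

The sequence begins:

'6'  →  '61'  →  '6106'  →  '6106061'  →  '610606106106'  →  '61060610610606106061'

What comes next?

610606106106061060610610606106106

Applying the rule to each of the 20 symbols of 61060610610606106061 gives the pieces 61 06 0 61 0 61 06 0 61 06 0 61 0 61 06 0 61 0 61 06, which concatenate to the answer.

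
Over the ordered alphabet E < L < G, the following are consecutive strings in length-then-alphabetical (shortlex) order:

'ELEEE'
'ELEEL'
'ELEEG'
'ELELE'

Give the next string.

ELELL

Treat ELELE as a base-3 numeral over the given alphabet and add one, carrying through any trailing G's.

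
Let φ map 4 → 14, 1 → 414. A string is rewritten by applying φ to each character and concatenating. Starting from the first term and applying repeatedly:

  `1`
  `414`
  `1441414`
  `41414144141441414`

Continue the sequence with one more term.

14414144141441414144141441414144141441414

Applying the rule to each of the 17 symbols of 41414144141441414 gives the pieces 14 414 14 414 14 414 14 14 414 14 414 14 14 414 14 414 14, which concatenate to the answer.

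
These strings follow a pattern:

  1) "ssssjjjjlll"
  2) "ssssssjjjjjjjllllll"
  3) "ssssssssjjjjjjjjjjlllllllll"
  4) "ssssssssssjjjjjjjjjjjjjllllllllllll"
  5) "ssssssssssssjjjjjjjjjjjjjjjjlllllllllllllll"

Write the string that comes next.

ssssssssssssssjjjjjjjjjjjjjjjjjjjllllllllllllllllll

The n-th term is 2n+2 s's then 3n+1 j's then 3n l's (n = 1, 2, …).
For the next term, n = 6, so the run lengths are 14, 19, 18.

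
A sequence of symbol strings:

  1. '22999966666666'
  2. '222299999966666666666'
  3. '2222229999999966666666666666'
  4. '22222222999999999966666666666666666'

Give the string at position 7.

22222222222222999999999999999966666666666666666666666666

Each string has the form 2^{2n-2} 9^{2n} 6^{3n+2}, where the shown terms are n = 2, 3, 4, 5.
Setting n = 8 gives 14, 16, 26 characters in each block.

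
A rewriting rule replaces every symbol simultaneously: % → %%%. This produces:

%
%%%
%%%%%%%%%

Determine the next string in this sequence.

Apply φ to %%%%%%%%% symbol by symbol: %→%%%, %→%%%, %→%%%, %→%%%, %→%%%, %→%%%, %→%%%, %→%%%, %→%%%; joined: %%% %%% %%% %%% %%% %%% %%% %%% %%%.

%%%%%%%%%%%%%%%%%%%%%%%%%%%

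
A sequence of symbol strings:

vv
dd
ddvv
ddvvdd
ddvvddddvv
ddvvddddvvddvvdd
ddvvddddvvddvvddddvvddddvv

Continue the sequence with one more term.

From term 3 onward, concatenate the last term with the second-to-last: dd·vv = ddvv, ddvv·dd = ddvvdd, …
The next term joins ddvvddddvvddvvddddvvddddvv and ddvvddddvvddvvdd.

ddvvddddvvddvvddddvvddddvvddvvddddvvddvvdd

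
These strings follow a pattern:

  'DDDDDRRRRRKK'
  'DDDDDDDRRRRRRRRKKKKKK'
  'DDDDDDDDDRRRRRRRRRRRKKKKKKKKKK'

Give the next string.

DDDDDDDDDDDRRRRRRRRRRRRRRKKKKKKKKKKKKKK

Term n consists of 2n+3 D's, followed by 3n+2 R's, followed by 4n-2 K's (n = 1, 2, …).
Setting n = 4 gives 11, 14, 14 characters in each block.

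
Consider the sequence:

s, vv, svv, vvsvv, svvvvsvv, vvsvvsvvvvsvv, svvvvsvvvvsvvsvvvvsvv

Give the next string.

Each term (from the third on) is the two preceding terms concatenated in order: term 3 = s·vv = svv.
Continuing: vvsvvsvvvvsvv · svvvvsvvvvsvvsvvvvsvv gives term 8.

vvsvvsvvvvsvvsvvvvsvvvvsvvsvvvvsvv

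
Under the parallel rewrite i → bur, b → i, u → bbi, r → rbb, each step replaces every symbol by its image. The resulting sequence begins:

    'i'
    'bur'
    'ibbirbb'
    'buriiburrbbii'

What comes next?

Rewriting the 13 symbols of buriiburrbbii one by one yields i bbi rbb bur bur i bbi rbb rbb i i bur bur; concatenated:

ibbirbbburburibbirbbrbbiiburbur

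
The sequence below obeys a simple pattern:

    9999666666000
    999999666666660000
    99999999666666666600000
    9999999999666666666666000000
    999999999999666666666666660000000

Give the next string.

The n-th term is 2n-2 9's then 2n 6's then n 0's, where the shown terms are n = 3, 4, 5, 6, 7.
For the next term, n = 8, so the run lengths are 14, 16, 8.

99999999999999666666666666666600000000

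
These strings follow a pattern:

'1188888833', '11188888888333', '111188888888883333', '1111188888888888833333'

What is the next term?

11111188888888888888333333

Each string has the form 1^{n-1} 8^{2n} 3^{n-1}, where the shown terms are n = 3, 4, 5, 6.
At n = 7 the blocks have lengths 6, 14, 6.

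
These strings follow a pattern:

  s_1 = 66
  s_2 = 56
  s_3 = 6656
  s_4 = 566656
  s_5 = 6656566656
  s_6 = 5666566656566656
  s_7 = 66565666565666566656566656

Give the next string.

566656665656665666565666565666566656566656

From term 3 onward, concatenate the second-to-last term with the last: 66·56 = 6656, 56·6656 = 566656, …
So term 8 is 5666566656566656·66565666565666566656566656.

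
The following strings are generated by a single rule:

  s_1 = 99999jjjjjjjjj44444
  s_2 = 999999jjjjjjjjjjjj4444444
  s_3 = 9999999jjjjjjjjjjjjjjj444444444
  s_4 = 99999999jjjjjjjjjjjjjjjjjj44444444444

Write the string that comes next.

999999999jjjjjjjjjjjjjjjjjjjjj4444444444444

Reading off run lengths: 9 runs 5, 6, 7, 8; j runs 9, 12, 15, 18; 4 runs 5, 7, 9, 11 — each is linear in n, where the shown terms are n = 3, 4, 5, 6.
At n = 7 the blocks have lengths 9, 21, 13.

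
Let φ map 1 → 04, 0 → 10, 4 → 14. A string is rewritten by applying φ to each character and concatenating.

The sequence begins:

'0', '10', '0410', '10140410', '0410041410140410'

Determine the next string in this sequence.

φ(0410041410140410) expands symbol-by-symbol to 10 14 04 10 10 14 04 14 04 10 04 14 10 14 04 10; joining the 16 pieces gives the next term.

10140410101404140410041410140410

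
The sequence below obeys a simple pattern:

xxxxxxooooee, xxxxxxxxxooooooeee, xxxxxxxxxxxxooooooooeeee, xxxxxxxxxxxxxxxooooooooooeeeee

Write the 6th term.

Reading off run lengths: x runs 6, 9, 12, 15; o runs 4, 6, 8, 10; e runs 2, 3, 4, 5 — each is linear in n, where the shown terms are n = 2, 3, 4, 5.
For term 6, n = 7, so the run lengths are 21, 14, 7.

xxxxxxxxxxxxxxxxxxxxxooooooooooooooeeeeeee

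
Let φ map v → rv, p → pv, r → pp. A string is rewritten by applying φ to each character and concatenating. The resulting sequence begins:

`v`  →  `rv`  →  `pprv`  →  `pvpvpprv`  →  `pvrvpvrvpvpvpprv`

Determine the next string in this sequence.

Applying the rule to each of the 16 symbols of pvrvpvrvpvpvpprv gives the pieces pv rv pp rv pv rv pp rv pv rv pv rv pv pv pp rv, which concatenate to the answer.

pvrvpprvpvrvpprvpvrvpvrvpvpvpprv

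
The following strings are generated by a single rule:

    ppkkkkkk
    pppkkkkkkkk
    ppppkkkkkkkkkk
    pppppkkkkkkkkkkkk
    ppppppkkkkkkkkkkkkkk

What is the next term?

pppppppkkkkkkkkkkkkkkkk

The n-th term is n p's then 2n+2 k's, where the shown terms are n = 2, 3, 4, 5, 6.
Setting n = 7 gives 7, 16 characters in each block.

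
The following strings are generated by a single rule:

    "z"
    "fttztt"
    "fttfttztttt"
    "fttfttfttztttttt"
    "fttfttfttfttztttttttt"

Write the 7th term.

fttfttfttfttfttfttztttttttttttt

Each term wraps the previous one in ftt on the left and tt on the right.
From fttfttfttfttztttttttt, 2 further steps: fttfttfttfttztttttttt → fttfttfttfttfttztttttttttt → (answer).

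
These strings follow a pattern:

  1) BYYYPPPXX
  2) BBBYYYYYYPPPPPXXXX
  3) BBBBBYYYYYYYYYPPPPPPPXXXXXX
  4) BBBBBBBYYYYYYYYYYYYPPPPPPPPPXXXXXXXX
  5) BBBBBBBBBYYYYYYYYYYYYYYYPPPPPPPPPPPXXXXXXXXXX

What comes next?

Term n consists of 2n-1 B's, followed by 3n Y's, followed by 2n+1 P's, followed by 2n X's (n = 1, 2, …).
For the next term, n = 6, so the run lengths are 11, 18, 13, 12.

BBBBBBBBBBBYYYYYYYYYYYYYYYYYYPPPPPPPPPPPPPXXXXXXXXXXXX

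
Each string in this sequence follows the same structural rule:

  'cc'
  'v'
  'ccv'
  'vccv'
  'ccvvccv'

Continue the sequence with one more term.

vccvccvvccv

This is a Fibonacci-style word recurrence s(k) = s(k−2)·s(k−1): e.g. cc·v = ccv.
The next term joins vccv and ccvvccv.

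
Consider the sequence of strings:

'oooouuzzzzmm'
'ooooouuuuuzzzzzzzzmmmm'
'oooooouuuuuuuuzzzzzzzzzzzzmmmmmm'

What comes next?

ooooooouuuuuuuuuuuzzzzzzzzzzzzzzzzmmmmmmmm

Reading off run lengths: o runs 4, 5, 6; u runs 2, 5, 8; z runs 4, 8, 12; m runs 2, 4, 6 — each is linear in n (n = 1, 2, …).
At n = 4 the blocks have lengths 7, 11, 16, 8.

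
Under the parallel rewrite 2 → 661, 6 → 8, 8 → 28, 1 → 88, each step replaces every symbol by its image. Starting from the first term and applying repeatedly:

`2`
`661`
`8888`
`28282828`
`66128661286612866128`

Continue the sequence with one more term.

Applying the rule to each of the 20 symbols of 66128661286612866128 gives the pieces 8 8 88 661 28 8 8 88 661 28 8 8 88 661 28 8 8 88 661 28, which concatenate to the answer.

888866128888866128888866128888866128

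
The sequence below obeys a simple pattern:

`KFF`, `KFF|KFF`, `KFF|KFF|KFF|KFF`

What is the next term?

s(k+1) = s(k)·|·s(k) — each term doubles the last with '|' between the halves.
Doubling KFF|KFF|KFF|KFF with '|' between the halves:

KFF|KFF|KFF|KFF|KFF|KFF|KFF|KFF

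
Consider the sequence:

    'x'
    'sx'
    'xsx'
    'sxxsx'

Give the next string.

This is a Fibonacci-style word recurrence s(k) = s(k−2)·s(k−1): e.g. x·sx = xsx.
The next term joins xsx and sxxsx.

xsxsxxsx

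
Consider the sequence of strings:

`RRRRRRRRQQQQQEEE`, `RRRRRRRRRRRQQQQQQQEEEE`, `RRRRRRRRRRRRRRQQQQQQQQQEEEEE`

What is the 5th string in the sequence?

RRRRRRRRRRRRRRRRRRRRQQQQQQQQQQQQQEEEEEEE

The n-th term is 3n+2 R's then 2n+1 Q's then n+1 E's, where the shown terms are n = 2, 3, 4.
At n = 6 the blocks have lengths 20, 13, 7.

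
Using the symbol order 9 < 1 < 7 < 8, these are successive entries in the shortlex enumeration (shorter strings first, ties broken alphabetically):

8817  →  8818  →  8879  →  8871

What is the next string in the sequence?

Treat 8871 as a base-4 numeral over the given alphabet and add one, carrying through any trailing 8's.

8877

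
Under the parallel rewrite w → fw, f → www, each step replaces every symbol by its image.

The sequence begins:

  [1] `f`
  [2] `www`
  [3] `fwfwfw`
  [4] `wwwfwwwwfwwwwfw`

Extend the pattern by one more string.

Rewriting the 15 symbols of wwwfwwwwfwwwwfw one by one yields fw fw fw www fw fw fw fw www fw fw fw fw www fw; concatenated:

fwfwfwwwwfwfwfwfwwwwfwfwfwfwwwwfw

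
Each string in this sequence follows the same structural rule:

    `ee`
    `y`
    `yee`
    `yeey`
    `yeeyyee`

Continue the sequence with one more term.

Each term (from the third on) is the previous term followed by the one before it: term 3 = y·ee = yee.
So term 6 is yeeyyee·yeey.

yeeyyeeyeey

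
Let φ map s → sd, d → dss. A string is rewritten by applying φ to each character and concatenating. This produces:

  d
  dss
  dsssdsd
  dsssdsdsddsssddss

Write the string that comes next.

φ(dsssdsdsddsssddss) expands symbol-by-symbol to dss sd sd sd dss sd dss sd dss dss sd sd sd dss dss sd sd; joining the 17 pieces gives the next term.

dsssdsdsddsssddsssddssdsssdsdsddssdsssdsd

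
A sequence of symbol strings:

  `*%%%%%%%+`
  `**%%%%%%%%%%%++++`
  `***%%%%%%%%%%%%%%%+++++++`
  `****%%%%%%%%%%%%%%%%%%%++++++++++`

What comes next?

*****%%%%%%%%%%%%%%%%%%%%%%%+++++++++++++

The n-th term is n *'s then 4n+3 %'s then 3n-2 +'s (n = 1, 2, …).
For the next term, n = 5, so the run lengths are 5, 23, 13.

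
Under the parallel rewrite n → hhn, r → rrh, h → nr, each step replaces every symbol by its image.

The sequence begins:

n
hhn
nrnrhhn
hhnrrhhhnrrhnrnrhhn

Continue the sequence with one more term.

Replace each of the 19 characters of hhnrrhhhnrrhnrnrhhn in place — nr nr hhn rrh rrh nr nr nr hhn rrh rrh nr hhn rrh hhn rrh nr nr hhn — and concatenate.

nrnrhhnrrhrrhnrnrnrhhnrrhrrhnrhhnrrhhhnrrhnrnrhhn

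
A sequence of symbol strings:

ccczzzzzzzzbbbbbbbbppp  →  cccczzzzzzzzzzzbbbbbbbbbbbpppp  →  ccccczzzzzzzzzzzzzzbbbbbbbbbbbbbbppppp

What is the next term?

Reading off run lengths: c runs 3, 4, 5; z runs 8, 11, 14; b runs 8, 11, 14; p runs 3, 4, 5 — each is linear in n, where the shown terms are n = 3, 4, 5.
For the next term, n = 6, so the run lengths are 6, 17, 17, 6.

cccccczzzzzzzzzzzzzzzzzbbbbbbbbbbbbbbbbbpppppp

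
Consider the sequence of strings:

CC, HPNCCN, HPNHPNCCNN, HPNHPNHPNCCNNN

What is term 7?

HPNHPNHPNHPNHPNHPNCCNNNNNN

Every step adds HPN to the front and N to the end of the previous string.
From HPNHPNHPNCCNNN, 3 further steps: HPNHPNHPNCCNNN → HPNHPNHPNHPNCCNNNN → HPNHPNHPNHPNHPNCCNNNNN → (answer).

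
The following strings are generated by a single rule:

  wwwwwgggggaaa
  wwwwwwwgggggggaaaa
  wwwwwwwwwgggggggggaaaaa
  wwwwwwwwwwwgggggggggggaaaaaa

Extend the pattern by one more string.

The n-th term is 2n+1 w's then 2n+1 g's then n+1 a's, where the shown terms are n = 2, 3, 4, 5.
For the next term, n = 6, so the run lengths are 13, 13, 7.

wwwwwwwwwwwwwgggggggggggggaaaaaaa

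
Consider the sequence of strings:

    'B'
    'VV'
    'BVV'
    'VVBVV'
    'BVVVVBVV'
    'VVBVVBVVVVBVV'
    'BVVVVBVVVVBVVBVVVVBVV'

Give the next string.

Each term (from the third on) is the two preceding terms concatenated in order: term 3 = B·VV = BVV.
The next term joins VVBVVBVVVVBVV and BVVVVBVVVVBVVBVVVVBVV.

VVBVVBVVVVBVVBVVVVBVVVVBVVBVVVVBVV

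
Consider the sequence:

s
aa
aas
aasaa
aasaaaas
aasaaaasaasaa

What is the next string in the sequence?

Each term (from the third on) is the previous term followed by the one before it: term 3 = aa·s = aas.
So term 7 is aasaaaasaasaa·aasaaaas.

aasaaaasaasaaaasaaaas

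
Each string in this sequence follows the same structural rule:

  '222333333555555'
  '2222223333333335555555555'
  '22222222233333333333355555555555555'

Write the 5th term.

2222222222222223333333333333333335555555555555555555555

Term n consists of 3n 2's, followed by 3n+3 3's, followed by 4n+2 5's (n = 1, 2, …).
For term 5, n = 5, so the run lengths are 15, 18, 22.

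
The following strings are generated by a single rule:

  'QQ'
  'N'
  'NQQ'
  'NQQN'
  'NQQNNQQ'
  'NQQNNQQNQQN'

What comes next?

NQQNNQQNQQNNQQNNQQ

This is a Fibonacci-style word recurrence s(k) = s(k−1)·s(k−2): e.g. N·QQ = NQQ.
The next term joins NQQNNQQNQQN and NQQNNQQ.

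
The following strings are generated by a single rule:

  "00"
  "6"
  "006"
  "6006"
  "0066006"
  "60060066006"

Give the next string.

This is a Fibonacci-style word recurrence s(k) = s(k−2)·s(k−1): e.g. 00·6 = 006.
The next term joins 0066006 and 60060066006.

006600660060066006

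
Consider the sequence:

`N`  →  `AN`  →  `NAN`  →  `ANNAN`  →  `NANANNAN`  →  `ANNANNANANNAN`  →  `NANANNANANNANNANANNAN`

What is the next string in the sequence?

From term 3 onward, concatenate the second-to-last term with the last: N·AN = NAN, AN·NAN = ANNAN, …
Continuing: ANNANNANANNAN · NANANNANANNANNANANNAN gives term 8.

ANNANNANANNANNANANNANANNANNANANNAN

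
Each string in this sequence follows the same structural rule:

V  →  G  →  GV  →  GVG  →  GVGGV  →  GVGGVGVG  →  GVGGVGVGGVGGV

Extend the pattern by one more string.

GVGGVGVGGVGGVGVGGVGVG

Each term (from the third on) is the previous term followed by the one before it: term 3 = G·V = GV.
So term 8 is GVGGVGVGGVGGV·GVGGVGVG.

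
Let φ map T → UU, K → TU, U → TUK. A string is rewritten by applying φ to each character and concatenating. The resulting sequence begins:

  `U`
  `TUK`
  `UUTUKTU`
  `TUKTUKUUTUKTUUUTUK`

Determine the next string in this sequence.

Applying the rule to each of the 18 symbols of TUKTUKUUTUKTUUUTUK gives the pieces UU TUK TU UU TUK TU TUK TUK UU TUK TU UU TUK TUK TUK UU TUK TU, which concatenate to the answer.

UUTUKTUUUTUKTUTUKTUKUUTUKTUUUTUKTUKTUKUUTUKTU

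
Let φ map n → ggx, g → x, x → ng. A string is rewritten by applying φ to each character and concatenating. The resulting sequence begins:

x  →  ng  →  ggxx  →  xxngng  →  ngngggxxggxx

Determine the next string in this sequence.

ggxxggxxxxngngxxngng

Expanding ngngggxxggxx: n→ggx, g→x, n→ggx, g→x, g→x, g→x, x→ng, x→ng, g→x, g→x, x→ng, x→ng. Concatenated: ggx x ggx x x x ng ng x x ng ng.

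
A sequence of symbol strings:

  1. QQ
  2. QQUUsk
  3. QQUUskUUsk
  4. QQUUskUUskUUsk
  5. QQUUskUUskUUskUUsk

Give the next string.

QQUUskUUskUUskUUskUUsk

Every step adds UUsk to the end: s(k+1) = s(k)·UUsk.
So the next term is QQUUskUUskUUskUUsk·UUsk.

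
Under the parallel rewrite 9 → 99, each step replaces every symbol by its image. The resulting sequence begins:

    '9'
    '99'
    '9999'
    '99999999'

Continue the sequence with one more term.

9999999999999999

Apply φ to 99999999 symbol by symbol: 9→99, 9→99, 9→99, 9→99, 9→99, 9→99, 9→99, 9→99; joined: 99 99 99 99 99 99 99 99.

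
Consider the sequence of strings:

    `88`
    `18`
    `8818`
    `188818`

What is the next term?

From term 3 onward, concatenate the second-to-last term with the last: 88·18 = 8818, 18·8818 = 188818, …
The next term joins 8818 and 188818.

8818188818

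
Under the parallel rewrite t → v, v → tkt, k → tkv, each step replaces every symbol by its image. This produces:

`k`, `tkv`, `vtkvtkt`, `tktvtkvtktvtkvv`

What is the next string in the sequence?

Replace each of the 15 characters of tktvtkvtktvtkvv in place — v tkv v tkt v tkv tkt v tkv v tkt v tkv tkt tkt — and concatenate.

vtkvvtktvtkvtktvtkvvtktvtkvtkttkt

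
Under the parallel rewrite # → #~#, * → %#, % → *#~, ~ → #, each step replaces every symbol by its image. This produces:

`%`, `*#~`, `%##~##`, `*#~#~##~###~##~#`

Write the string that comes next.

Replace each of the 16 characters of *#~#~##~###~##~# in place — %# #~# # #~# # #~# #~# # #~# #~# #~# # #~# #~# # #~# — and concatenate.

%##~###~###~##~###~##~##~###~##~###~#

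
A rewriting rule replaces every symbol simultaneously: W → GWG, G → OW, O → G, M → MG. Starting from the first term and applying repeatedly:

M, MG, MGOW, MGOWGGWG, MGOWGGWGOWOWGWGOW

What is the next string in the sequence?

MGOWGGWGOWOWGWGOWGGWGGGWGOWGWGOWGGWG

Replace each of the 17 characters of MGOWGGWGOWOWGWGOW in place — MG OW G GWG OW OW GWG OW G GWG G GWG OW GWG OW G GWG — and concatenate.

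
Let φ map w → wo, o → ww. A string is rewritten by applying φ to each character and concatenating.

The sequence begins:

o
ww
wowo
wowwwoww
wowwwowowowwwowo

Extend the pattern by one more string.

wowwwowowowwwowwwowwwowowowwwoww

Applying the rule to each of the 16 symbols of wowwwowowowwwowo gives the pieces wo ww wo wo wo ww wo ww wo ww wo wo wo ww wo ww, which concatenate to the answer.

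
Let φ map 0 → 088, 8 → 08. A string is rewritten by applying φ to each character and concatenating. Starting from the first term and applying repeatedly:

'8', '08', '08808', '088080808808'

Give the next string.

08808080880808808088080808808

Apply φ to 088080808808 symbol by symbol: 0→088, 8→08, 8→08, 0→088, 8→08, 0→088, 8→08, 0→088, 8→08, 8→08, 0→088, 8→08; joined: 088 08 08 088 08 088 08 088 08 08 088 08.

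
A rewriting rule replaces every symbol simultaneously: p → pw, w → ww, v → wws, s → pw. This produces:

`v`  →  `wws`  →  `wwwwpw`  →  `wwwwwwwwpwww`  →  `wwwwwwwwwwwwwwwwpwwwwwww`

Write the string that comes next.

Rewriting the 24 symbols of wwwwwwwwwwwwwwwwpwwwwwww one by one yields ww ww ww ww ww ww ww ww ww ww ww ww ww ww ww ww pw ww ww ww ww ww ww ww; concatenated:

wwwwwwwwwwwwwwwwwwwwwwwwwwwwwwwwpwwwwwwwwwwwwwww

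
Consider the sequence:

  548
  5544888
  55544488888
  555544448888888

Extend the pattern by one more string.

The n-th term is n 5's then n 4's then 2n-1 8's (n = 1, 2, …).
Setting n = 5 gives 5, 5, 9 characters in each block.

5555544444888888888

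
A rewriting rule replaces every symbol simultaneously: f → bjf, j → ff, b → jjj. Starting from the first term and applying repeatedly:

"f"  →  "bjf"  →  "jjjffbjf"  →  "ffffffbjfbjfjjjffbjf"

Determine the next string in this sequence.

Rewriting the 20 symbols of ffffffbjfbjfjjjffbjf one by one yields bjf bjf bjf bjf bjf bjf jjj ff bjf jjj ff bjf ff ff ff bjf bjf jjj ff bjf; concatenated:

bjfbjfbjfbjfbjfbjfjjjffbjfjjjffbjfffffffbjfbjfjjjffbjf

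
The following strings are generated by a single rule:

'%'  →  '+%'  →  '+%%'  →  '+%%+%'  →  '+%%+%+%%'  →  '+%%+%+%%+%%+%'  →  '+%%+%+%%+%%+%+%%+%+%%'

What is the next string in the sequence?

+%%+%+%%+%%+%+%%+%+%%+%%+%+%%+%%+%

From term 3 onward, concatenate the last term with the second-to-last: +%·% = +%%, +%%·+% = +%%+%, …
Continuing: +%%+%+%%+%%+%+%%+%+%% · +%%+%+%%+%%+% gives term 8.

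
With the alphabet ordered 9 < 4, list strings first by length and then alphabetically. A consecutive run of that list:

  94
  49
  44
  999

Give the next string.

994

Find the rightmost character of 999 below 4, bump it to the next letter, and reset everything to its right to 9.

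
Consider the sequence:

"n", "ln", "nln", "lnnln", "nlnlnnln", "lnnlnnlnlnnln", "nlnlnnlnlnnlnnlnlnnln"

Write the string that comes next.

From term 3 onward, concatenate the second-to-last term with the last: n·ln = nln, ln·nln = lnnln, …
The next term joins lnnlnnlnlnnln and nlnlnnlnlnnlnnlnlnnln.

lnnlnnlnlnnlnnlnlnnlnlnnlnnlnlnnln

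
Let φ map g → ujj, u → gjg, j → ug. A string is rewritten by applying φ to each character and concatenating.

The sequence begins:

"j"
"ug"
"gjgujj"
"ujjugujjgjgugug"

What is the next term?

Rewriting the 15 symbols of ujjugujjgjgugug one by one yields gjg ug ug gjg ujj gjg ug ug ujj ug ujj gjg ujj gjg ujj; concatenated:

gjguguggjgujjgjgugugujjugujjgjgujjgjgujj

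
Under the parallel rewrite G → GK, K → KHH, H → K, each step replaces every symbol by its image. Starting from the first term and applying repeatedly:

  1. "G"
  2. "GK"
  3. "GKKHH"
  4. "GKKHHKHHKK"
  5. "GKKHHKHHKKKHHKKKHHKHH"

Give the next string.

Replace each of the 21 characters of GKKHHKHHKKKHHKKKHHKHH in place — GK KHH KHH K K KHH K K KHH KHH KHH K K KHH KHH KHH K K KHH K K — and concatenate.

GKKHHKHHKKKHHKKKHHKHHKHHKKKHHKHHKHHKKKHHKK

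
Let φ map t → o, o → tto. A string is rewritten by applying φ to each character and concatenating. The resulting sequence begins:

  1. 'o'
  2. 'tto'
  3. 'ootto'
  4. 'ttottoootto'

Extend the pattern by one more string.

oottooottottottoootto

Apply φ to ttottoootto symbol by symbol: t→o, t→o, o→tto, t→o, t→o, o→tto, o→tto, o→tto, t→o, t→o, o→tto; joined: o o tto o o tto tto tto o o tto.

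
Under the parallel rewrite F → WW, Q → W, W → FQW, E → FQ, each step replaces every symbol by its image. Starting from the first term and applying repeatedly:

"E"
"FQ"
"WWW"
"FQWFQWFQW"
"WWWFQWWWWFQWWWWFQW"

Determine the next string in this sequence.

Applying the rule to each of the 18 symbols of WWWFQWWWWFQWWWWFQW gives the pieces FQW FQW FQW WW W FQW FQW FQW FQW WW W FQW FQW FQW FQW WW W FQW, which concatenate to the answer.

FQWFQWFQWWWWFQWFQWFQWFQWWWWFQWFQWFQWFQWWWWFQW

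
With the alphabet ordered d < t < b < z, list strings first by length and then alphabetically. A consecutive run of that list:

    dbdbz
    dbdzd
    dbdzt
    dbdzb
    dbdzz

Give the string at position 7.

dbtdt

Advancing 2 positions from dbdzz through dbdzz → dbtdd reaches term 7.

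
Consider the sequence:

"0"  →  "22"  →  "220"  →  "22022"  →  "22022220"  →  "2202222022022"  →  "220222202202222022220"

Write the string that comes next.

This is a Fibonacci-style word recurrence s(k) = s(k−1)·s(k−2): e.g. 22·0 = 220.
So term 8 is 220222202202222022220·2202222022022.

2202222022022220222202202222022022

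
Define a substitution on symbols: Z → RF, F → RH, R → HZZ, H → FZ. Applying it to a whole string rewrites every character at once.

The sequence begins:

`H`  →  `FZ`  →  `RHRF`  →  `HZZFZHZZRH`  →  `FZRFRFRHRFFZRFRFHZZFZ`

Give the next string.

RHRFHZZRHHZZRHHZZFZHZZRHRHRFHZZRHHZZRHFZRFRFRHRF

Applying the rule to each of the 21 symbols of FZRFRFRHRFFZRFRFHZZFZ gives the pieces RH RF HZZ RH HZZ RH HZZ FZ HZZ RH RH RF HZZ RH HZZ RH FZ RF RF RH RF, which concatenate to the answer.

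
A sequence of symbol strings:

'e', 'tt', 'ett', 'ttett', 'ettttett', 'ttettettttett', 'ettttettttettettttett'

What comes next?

ttettettttettettttettttettettttett

This is a Fibonacci-style word recurrence s(k) = s(k−2)·s(k−1): e.g. e·tt = ett.
Continuing: ttettettttett · ettttettttettettttett gives term 8.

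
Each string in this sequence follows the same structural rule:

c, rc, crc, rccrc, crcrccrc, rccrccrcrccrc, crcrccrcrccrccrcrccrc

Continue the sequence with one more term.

rccrccrcrccrccrcrccrcrccrccrcrccrc

Each term (from the third on) is the two preceding terms concatenated in order: term 3 = c·rc = crc.
Continuing: rccrccrcrccrc · crcrccrcrccrccrcrccrc gives term 8.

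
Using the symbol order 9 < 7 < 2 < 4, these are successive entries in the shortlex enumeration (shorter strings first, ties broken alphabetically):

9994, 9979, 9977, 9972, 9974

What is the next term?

9929

Find the rightmost character of 9974 below 4, bump it to the next letter, and reset everything to its right to 9.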